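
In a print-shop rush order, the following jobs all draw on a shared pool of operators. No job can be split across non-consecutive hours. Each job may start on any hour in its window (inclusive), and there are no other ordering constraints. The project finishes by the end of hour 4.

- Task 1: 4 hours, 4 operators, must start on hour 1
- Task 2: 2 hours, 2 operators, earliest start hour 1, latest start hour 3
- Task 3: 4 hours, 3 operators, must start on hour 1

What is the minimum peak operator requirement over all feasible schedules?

9

Schedule Task 1@1, Task 2@1, Task 3@1: h1:9  h2:9  h3:7  h4:7 — peak 9.
No arrangement of the 3 feasible schedules does better.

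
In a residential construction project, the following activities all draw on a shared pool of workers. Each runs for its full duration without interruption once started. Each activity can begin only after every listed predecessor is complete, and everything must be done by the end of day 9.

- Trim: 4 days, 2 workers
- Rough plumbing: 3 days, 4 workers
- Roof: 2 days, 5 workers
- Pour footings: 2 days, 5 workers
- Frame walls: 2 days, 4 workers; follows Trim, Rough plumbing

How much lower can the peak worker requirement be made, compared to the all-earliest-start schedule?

9

Early-start peak: d1:16  d2:16  d3:6  d4:2  d5:4  d6:4  d7:0  d8:0  d9:0 ⇒ 16.
Leveled (Trim@1, Rough plumbing@1, Roof@4, Pour footings@6, Frame walls@8): d1:6  d2:6  d3:6  d4:7  d5:5  d6:5  d7:5  d8:4  d9:4 ⇒ 7.
Reduction 16 − 7 = 9.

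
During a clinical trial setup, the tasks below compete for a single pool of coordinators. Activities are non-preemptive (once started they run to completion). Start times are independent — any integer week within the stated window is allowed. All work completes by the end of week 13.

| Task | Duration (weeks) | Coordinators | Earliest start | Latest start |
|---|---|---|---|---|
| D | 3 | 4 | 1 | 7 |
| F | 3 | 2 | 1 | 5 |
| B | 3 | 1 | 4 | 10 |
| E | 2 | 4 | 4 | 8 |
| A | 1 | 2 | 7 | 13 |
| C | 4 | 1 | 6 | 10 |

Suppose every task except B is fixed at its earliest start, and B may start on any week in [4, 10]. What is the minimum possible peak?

6

B@4: w1:6  w2:6  w3:6  w4:5  w5:5  w6:2  w7:3  w8:1  w9:1  w10:0  w11:0  w12:0  w13:0 → peak 6
B@5: w1:6  w2:6  w3:6  w4:4  w5:5  w6:2  w7:4  w8:1  w9:1  w10:0  w11:0  w12:0  w13:0 → peak 6
B@6: w1:6  w2:6  w3:6  w4:4  w5:4  w6:2  w7:4  w8:2  w9:1  w10:0  w11:0  w12:0  w13:0 → peak 6
B@7: w1:6  w2:6  w3:6  w4:4  w5:4  w6:1  w7:4  w8:2  w9:2  w10:0  w11:0  w12:0  w13:0 → peak 6
B@8: w1:6  w2:6  w3:6  w4:4  w5:4  w6:1  w7:3  w8:2  w9:2  w10:1  w11:0  w12:0  w13:0 → peak 6
B@9: w1:6  w2:6  w3:6  w4:4  w5:4  w6:1  w7:3  w8:1  w9:2  w10:1  w11:1  w12:0  w13:0 → peak 6
B@10: w1:6  w2:6  w3:6  w4:4  w5:4  w6:1  w7:3  w8:1  w9:1  w10:1  w11:1  w12:1  w13:0 → peak 6
Best is B@4, peak 6.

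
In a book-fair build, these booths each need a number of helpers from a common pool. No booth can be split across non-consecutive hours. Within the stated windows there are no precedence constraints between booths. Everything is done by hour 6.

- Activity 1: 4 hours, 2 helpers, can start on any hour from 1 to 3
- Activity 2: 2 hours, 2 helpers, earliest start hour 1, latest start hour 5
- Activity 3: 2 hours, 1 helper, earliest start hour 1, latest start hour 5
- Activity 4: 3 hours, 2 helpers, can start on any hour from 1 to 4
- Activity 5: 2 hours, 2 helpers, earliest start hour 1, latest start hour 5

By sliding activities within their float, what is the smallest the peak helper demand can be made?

5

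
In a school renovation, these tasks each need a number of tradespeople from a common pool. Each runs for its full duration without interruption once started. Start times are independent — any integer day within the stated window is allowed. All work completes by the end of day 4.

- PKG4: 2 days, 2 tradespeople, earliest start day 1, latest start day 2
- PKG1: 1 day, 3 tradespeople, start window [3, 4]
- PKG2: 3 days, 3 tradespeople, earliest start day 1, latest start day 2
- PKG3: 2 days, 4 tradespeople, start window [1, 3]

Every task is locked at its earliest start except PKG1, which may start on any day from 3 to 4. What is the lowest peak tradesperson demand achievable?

9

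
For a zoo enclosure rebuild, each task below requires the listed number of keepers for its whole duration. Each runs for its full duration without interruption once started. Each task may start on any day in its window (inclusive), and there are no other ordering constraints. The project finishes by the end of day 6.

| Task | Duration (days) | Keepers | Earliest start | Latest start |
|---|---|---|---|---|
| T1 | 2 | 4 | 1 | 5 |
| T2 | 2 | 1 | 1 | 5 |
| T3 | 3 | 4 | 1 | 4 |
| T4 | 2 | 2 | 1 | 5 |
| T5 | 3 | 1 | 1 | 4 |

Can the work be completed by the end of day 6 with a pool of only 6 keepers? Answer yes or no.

Schedule T1@1, T2@1, T3@3, T4@4, T5@1: d1:6  d2:6  d3:5  d4:6  d5:6  d6:0 — peak 6 ≤ 6.

yes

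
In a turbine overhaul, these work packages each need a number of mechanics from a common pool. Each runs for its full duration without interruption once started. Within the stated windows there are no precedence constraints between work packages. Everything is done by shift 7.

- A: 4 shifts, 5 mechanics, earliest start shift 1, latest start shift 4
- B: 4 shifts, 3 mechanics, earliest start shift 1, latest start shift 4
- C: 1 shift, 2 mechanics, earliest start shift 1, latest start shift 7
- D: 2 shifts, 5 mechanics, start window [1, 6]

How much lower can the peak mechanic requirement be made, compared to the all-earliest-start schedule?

Early-start peak: s1:15  s2:13  s3:8  s4:8  s5:0  s6:0  s7:0 ⇒ 15.
Leveled (A@1, B@1, C@5, D@5): s1:8  s2:8  s3:8  s4:8  s5:7  s6:5  s7:0 ⇒ 8.
Reduction 15 − 8 = 7.

7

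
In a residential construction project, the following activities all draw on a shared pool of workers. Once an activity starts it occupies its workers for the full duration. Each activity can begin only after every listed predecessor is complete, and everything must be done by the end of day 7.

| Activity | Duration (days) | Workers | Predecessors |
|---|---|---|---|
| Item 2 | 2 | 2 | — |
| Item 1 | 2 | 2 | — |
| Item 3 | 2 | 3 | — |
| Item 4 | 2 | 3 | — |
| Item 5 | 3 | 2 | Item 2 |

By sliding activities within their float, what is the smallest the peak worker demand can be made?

5

Early-start (Item 2@1, Item 1@1, Item 3@1, Item 4@1, Item 5@3) gives peak 10: d1:10  d2:10  d3:2  d4:2  d5:2  d6:0  d7:0.
Shift Item 3→3, Item 4→5.
Schedule Item 2@1, Item 1@1, Item 3@3, Item 4@5, Item 5@3: d1:4  d2:4  d3:5  d4:5  d5:5  d6:3  d7:0 — peak 5.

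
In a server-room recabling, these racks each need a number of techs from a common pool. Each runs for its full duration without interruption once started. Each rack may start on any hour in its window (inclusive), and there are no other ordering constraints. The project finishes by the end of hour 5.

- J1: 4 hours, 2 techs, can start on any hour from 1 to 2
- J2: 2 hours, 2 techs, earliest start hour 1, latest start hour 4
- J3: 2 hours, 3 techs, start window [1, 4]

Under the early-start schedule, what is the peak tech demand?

Early-start schedule: J1@1, J2@1, J3@1.
Load per hour: hour 1: 7, hour 2: 7, hour 3: 2, hour 4: 2, hour 5: 0.
Peak is 7.

7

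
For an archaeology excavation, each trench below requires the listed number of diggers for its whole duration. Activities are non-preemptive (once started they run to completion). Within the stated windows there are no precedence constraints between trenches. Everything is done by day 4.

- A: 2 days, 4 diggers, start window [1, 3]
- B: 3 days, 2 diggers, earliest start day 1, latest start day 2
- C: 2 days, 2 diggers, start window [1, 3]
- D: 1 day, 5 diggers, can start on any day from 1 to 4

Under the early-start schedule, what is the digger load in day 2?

At early start, day 2 has: A, B, C.
Demand: 4 + 2 + 2 = 8.

8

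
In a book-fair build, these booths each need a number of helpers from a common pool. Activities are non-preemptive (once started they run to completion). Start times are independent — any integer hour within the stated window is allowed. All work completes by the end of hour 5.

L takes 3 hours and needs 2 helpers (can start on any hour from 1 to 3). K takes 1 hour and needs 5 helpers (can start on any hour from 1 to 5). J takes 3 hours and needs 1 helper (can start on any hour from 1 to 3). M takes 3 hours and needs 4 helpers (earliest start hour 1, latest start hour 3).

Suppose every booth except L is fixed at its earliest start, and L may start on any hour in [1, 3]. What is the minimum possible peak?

10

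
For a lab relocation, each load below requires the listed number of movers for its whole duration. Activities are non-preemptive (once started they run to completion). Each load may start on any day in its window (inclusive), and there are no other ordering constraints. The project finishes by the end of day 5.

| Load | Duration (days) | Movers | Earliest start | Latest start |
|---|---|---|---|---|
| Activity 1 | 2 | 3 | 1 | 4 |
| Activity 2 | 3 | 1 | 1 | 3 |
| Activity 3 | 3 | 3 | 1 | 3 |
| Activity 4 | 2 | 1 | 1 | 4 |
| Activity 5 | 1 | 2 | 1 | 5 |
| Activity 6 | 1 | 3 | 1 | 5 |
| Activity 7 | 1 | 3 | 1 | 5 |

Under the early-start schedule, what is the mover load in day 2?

At early start, day 2 has: Activity 1, Activity 2, Activity 3, Activity 4.
Demand: 3 + 1 + 3 + 1 = 8.

8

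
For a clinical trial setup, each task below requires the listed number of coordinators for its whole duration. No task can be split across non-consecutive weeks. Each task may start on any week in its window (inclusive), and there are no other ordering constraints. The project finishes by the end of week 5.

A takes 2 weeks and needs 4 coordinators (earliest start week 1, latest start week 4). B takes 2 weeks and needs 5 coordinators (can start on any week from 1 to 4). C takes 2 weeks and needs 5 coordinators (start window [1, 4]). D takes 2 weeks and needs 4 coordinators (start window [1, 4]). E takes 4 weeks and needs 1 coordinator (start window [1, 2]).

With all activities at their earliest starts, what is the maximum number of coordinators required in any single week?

Early-start schedule: A@1, B@1, C@1, D@1, E@1.
Load per week: week 1: 19, week 2: 19, week 3: 1, week 4: 1, week 5: 0.
Peak is 19.

19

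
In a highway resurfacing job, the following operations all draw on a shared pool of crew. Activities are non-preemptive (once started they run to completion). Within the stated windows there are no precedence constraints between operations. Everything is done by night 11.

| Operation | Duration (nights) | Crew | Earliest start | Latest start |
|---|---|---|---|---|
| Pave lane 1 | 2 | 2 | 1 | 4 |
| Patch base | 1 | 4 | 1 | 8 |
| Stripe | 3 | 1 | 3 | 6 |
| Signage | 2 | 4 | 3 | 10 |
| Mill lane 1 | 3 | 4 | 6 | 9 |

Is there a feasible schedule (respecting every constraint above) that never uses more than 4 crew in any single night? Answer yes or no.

Schedule Pave lane 1@1, Patch base@3, Stripe@4, Signage@7, Mill lane 1@9: n1:2  n2:2  n3:4  n4:1  n5:1  n6:1  n7:4  n8:4  n9:4  n10:4  n11:4 — peak 4 ≤ 4.

yes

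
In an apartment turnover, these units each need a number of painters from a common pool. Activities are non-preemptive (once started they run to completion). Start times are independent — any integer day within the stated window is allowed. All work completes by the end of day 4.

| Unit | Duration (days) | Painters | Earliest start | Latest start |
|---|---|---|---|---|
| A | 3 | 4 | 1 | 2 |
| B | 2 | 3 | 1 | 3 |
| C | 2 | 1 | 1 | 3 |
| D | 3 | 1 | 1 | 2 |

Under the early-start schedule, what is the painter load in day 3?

5

At early start, day 3 has: A, D.
Demand: 4 + 1 = 5.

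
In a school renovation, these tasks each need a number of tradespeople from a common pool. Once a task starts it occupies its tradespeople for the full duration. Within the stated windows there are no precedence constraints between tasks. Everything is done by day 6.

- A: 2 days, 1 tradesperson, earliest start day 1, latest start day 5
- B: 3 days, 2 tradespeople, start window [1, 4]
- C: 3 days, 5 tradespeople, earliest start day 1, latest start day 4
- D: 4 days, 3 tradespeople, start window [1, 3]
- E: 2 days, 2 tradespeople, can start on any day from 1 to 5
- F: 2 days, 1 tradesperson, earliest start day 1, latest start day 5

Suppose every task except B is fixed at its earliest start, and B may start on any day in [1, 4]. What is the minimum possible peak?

12

B@1: d1:14  d2:14  d3:10  d4:3  d5:0  d6:0 → peak 14
B@2: d1:12  d2:14  d3:10  d4:5  d5:0  d6:0 → peak 14
B@3: d1:12  d2:12  d3:10  d4:5  d5:2  d6:0 → peak 12
B@4: d1:12  d2:12  d3:8  d4:5  d5:2  d6:2 → peak 12
Best is B@3, peak 12.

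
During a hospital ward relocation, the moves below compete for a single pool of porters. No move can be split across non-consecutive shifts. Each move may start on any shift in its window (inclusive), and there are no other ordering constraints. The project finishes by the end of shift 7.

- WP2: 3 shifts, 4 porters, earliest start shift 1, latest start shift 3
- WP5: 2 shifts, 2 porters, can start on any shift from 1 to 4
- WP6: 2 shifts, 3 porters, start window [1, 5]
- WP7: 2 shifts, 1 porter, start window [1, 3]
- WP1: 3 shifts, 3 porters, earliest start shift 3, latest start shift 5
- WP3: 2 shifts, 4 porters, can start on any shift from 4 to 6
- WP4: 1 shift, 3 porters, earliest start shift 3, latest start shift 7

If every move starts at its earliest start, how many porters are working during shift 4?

7

At early start, shift 4 has: WP1, WP3.
Demand: 3 + 4 = 7.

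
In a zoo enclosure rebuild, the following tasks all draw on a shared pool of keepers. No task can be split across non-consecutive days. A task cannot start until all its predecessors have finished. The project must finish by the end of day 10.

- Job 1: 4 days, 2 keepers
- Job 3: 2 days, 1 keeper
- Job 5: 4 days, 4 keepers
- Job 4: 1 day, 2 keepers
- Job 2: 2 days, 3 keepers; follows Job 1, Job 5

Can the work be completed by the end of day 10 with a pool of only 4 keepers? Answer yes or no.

Schedule Job 1@1, Job 3@1, Job 5@5, Job 4@3, Job 2@9: d1:3  d2:3  d3:4  d4:2  d5:4  d6:4  d7:4  d8:4  d9:3  d10:3 — peak 4 ≤ 4.

yes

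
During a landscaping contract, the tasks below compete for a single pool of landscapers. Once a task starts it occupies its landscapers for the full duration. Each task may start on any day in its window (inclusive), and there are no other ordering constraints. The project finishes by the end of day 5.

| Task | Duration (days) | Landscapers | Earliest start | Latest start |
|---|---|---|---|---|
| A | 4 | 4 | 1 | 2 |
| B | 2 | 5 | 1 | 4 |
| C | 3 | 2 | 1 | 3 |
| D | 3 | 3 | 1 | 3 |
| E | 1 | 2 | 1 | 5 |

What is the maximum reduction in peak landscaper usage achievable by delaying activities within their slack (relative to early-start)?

Early-start peak: d1:16  d2:14  d3:9  d4:4  d5:0 ⇒ 16.
Leveled (A@1, B@1, C@3, D@3, E@5): d1:9  d2:9  d3:9  d4:9  d5:7 ⇒ 9.
Reduction 16 − 9 = 7.

7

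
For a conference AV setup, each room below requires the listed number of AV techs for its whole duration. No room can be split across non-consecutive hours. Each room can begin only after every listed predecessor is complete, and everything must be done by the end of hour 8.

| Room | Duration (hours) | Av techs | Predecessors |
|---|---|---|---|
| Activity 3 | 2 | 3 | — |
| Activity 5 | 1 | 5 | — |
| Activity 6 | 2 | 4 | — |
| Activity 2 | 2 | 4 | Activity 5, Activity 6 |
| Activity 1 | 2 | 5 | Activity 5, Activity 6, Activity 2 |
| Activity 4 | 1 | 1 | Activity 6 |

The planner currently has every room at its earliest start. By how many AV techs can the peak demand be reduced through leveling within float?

5

Early-start peak: h1:12  h2:7  h3:5  h4:4  h5:5  h6:5  h7:0  h8:0 ⇒ 12.
Leveled (Activity 3@1, Activity 5@3, Activity 6@1, Activity 2@4, Activity 1@6, Activity 4@3): h1:7  h2:7  h3:6  h4:4  h5:4  h6:5  h7:5  h8:0 ⇒ 7.
Reduction 12 − 7 = 5.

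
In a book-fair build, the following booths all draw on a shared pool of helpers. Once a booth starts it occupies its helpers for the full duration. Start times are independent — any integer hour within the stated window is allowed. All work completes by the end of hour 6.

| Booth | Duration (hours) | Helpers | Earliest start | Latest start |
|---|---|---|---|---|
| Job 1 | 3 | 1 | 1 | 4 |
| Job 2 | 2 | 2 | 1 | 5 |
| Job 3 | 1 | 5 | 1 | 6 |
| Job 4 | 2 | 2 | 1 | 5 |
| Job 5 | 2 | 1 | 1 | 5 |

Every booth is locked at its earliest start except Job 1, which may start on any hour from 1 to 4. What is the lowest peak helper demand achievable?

10

Job 1@1: h1:11  h2:6  h3:1  h4:0  h5:0  h6:0 → peak 11
Job 1@2: h1:10  h2:6  h3:1  h4:1  h5:0  h6:0 → peak 10
Job 1@3: h1:10  h2:5  h3:1  h4:1  h5:1  h6:0 → peak 10
Job 1@4: h1:10  h2:5  h3:0  h4:1  h5:1  h6:1 → peak 10
Best is Job 1@2, peak 10.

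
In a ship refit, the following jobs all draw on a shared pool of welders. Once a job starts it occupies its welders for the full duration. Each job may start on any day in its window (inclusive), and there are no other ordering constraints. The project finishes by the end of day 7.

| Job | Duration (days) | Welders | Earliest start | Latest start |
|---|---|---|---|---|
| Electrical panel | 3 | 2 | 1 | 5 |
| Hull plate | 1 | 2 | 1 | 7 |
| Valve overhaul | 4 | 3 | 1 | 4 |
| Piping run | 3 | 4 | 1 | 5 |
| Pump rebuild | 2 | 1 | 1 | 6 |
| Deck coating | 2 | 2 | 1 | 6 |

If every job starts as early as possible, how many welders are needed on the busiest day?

14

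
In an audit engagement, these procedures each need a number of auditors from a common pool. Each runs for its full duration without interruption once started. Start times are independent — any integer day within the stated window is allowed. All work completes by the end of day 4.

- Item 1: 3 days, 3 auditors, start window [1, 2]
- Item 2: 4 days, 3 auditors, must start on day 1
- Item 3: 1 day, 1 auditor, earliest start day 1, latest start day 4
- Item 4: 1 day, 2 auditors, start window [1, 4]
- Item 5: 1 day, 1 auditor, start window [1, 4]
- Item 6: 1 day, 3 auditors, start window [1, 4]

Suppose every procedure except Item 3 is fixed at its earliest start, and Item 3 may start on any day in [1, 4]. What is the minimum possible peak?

12

Item 3@1: d1:13  d2:6  d3:6  d4:3 → peak 13
Item 3@2: d1:12  d2:7  d3:6  d4:3 → peak 12
Item 3@3: d1:12  d2:6  d3:7  d4:3 → peak 12
Item 3@4: d1:12  d2:6  d3:6  d4:4 → peak 12
Best is Item 3@2, peak 12.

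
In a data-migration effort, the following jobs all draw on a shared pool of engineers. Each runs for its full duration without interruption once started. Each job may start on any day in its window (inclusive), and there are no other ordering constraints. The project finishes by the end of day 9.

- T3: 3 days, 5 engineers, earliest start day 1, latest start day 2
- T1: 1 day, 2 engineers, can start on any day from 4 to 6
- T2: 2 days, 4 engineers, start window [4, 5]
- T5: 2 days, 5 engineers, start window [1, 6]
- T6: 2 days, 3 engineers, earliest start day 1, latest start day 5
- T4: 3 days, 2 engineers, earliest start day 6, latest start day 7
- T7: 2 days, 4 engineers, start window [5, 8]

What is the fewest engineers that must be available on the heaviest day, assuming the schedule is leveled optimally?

7

Early-start (T3@1, T1@4, T2@4, T5@1, T6@1, T4@6, T7@5) gives peak 13: d1:13  d2:13  d3:5  d4:6  d5:8  d6:6  d7:2  d8:2  d9:0.
Shift T1→6, T5→6, T6→4, T4→7, T7→8.
Schedule T3@1, T1@6, T2@4, T5@6, T6@4, T4@7, T7@8: d1:5  d2:5  d3:5  d4:7  d5:7  d6:7  d7:7  d8:6  d9:6 — peak 7.
Total engineer-days = 55 over 9 days ⇒ peak ≥ ⌈55/9⌉ = 7, so 7 is optimal.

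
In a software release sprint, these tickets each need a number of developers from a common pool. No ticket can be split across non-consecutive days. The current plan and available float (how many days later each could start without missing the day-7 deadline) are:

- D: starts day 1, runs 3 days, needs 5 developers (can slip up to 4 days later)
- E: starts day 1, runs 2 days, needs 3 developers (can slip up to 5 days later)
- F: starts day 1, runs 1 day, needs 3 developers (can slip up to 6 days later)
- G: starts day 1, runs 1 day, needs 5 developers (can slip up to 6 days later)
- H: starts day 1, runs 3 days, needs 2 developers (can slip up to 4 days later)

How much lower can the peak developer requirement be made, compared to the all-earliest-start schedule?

Early-start peak: d1:18  d2:10  d3:7  d4:0  d5:0  d6:0  d7:0 ⇒ 18.
Leveled (D@1, E@4, F@6, G@7, H@4): d1:5  d2:5  d3:5  d4:5  d5:5  d6:5  d7:5 ⇒ 5.
Reduction 18 − 5 = 13.

13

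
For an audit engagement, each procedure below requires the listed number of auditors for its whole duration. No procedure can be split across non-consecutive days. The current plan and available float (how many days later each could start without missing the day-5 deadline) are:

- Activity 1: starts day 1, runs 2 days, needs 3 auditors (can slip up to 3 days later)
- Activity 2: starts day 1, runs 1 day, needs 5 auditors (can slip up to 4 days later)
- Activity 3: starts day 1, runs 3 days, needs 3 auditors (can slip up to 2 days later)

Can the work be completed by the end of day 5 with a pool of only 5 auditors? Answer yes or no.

The minimum achievable peak is 6; 5 < 6, so no feasible schedule stays within the cap.

no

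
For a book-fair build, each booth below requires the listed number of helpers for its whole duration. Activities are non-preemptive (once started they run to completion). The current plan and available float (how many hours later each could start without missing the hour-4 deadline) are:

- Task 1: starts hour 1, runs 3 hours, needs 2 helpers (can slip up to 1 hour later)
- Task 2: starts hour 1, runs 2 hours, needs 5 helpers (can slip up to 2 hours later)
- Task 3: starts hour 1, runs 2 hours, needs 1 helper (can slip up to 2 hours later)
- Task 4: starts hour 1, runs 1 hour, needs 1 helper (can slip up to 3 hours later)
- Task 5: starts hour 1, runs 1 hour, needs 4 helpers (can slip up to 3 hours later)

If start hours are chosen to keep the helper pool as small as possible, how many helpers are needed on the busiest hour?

Early-start (Task 1@1, Task 2@1, Task 3@1, Task 4@1, Task 5@1) gives peak 13: h1:13  h2:8  h3:2  h4:0.
Shift Task 3→3, Task 4→3, Task 5→4.
Schedule Task 1@1, Task 2@1, Task 3@3, Task 4@3, Task 5@4: h1:7  h2:7  h3:4  h4:5 — peak 7.

7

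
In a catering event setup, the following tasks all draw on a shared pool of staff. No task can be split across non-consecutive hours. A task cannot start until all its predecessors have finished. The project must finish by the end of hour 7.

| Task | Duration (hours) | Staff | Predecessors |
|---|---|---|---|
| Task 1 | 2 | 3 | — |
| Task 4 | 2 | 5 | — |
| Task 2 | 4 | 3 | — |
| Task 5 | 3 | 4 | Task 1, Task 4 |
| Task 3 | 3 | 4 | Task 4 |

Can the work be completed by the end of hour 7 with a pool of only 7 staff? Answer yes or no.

Total staffer-hours = 52; over 7 hours the average is 52/7 > 7, so some hour must exceed 7.

no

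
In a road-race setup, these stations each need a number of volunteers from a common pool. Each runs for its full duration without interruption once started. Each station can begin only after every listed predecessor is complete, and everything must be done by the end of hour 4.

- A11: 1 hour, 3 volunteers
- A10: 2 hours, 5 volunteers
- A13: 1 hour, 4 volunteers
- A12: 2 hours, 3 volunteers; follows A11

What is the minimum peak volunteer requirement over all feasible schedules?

Early-start (A11@1, A10@1, A13@1, A12@2) gives peak 12: h1:12  h2:8  h3:3  h4:0.
Shift A13→3.
Schedule A11@1, A10@1, A13@3, A12@2: h1:8  h2:8  h3:7  h4:0 — peak 8.

8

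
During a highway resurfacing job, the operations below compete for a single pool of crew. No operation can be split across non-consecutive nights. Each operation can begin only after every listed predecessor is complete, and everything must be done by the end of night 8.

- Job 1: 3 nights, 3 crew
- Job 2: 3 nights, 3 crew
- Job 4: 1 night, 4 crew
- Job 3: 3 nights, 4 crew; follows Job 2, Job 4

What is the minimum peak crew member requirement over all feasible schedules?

6

Early-start (Job 1@1, Job 2@1, Job 4@1, Job 3@4) gives peak 10: n1:10  n2:6  n3:6  n4:4  n5:4  n6:4  n7:0  n8:0.
Shift Job 4→4, Job 3→5.
Schedule Job 1@1, Job 2@1, Job 4@4, Job 3@5: n1:6  n2:6  n3:6  n4:4  n5:4  n6:4  n7:4  n8:0 — peak 6.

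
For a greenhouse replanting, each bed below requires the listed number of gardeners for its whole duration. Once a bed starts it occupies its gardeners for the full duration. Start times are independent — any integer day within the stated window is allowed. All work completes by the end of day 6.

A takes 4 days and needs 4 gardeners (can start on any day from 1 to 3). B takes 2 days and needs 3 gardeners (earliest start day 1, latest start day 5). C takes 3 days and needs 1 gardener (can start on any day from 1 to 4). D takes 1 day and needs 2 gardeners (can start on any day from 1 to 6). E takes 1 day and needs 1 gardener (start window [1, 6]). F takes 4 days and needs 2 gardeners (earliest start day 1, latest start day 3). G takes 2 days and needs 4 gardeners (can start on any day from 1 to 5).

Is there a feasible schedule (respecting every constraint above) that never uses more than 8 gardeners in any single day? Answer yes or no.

Schedule A@1, B@1, C@1, D@4, E@3, F@3, G@5: d1:8  d2:8  d3:8  d4:8  d5:6  d6:6 — peak 8 ≤ 8.

yes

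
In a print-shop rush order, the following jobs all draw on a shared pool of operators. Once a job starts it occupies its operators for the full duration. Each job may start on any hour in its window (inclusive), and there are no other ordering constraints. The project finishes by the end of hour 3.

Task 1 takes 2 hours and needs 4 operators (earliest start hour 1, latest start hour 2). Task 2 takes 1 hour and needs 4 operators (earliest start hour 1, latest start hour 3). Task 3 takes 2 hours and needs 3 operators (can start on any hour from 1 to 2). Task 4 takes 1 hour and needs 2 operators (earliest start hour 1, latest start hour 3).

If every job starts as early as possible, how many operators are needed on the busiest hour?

13

Early-start schedule: Task 1@1, Task 2@1, Task 3@1, Task 4@1.
Load per hour: hour 1: 13, hour 2: 7, hour 3: 0.
Peak is 13.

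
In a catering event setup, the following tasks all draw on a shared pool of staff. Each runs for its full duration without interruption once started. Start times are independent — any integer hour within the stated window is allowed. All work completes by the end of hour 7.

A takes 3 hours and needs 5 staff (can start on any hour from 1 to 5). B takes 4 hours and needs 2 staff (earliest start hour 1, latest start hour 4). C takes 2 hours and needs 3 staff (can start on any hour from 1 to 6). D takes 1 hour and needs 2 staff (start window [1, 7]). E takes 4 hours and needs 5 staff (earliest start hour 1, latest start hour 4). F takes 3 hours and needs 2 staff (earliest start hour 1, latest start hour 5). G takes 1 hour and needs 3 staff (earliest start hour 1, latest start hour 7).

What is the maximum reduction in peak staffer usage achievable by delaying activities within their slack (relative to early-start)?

Early-start peak: h1:22  h2:17  h3:14  h4:7  h5:0  h6:0  h7:0 ⇒ 22.
Leveled (A@1, B@1, C@5, D@1, E@4, F@2, G@7): h1:9  h2:9  h3:9  h4:9  h5:8  h6:8  h7:8 ⇒ 9.
Reduction 22 − 9 = 13.

13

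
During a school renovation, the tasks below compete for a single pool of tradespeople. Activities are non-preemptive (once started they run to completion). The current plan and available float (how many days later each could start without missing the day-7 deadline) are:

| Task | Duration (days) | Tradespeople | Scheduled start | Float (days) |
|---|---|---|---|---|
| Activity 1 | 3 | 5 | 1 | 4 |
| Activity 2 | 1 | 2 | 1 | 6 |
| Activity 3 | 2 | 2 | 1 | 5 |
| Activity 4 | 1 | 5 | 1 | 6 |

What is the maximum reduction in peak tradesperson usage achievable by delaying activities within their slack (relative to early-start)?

Early-start peak: d1:14  d2:7  d3:5  d4:0  d5:0  d6:0  d7:0 ⇒ 14.
Leveled (Activity 1@1, Activity 2@4, Activity 3@4, Activity 4@6): d1:5  d2:5  d3:5  d4:4  d5:2  d6:5  d7:0 ⇒ 5.
Reduction 14 − 5 = 9.

9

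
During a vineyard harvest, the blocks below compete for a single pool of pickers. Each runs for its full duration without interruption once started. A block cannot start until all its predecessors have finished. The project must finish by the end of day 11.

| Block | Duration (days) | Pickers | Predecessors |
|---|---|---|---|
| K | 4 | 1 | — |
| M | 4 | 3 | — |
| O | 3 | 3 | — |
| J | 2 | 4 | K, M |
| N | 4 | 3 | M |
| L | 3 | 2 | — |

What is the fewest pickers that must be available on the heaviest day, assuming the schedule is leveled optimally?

6

Early-start (K@1, M@1, O@1, J@5, N@5, L@1) gives peak 9: d1:9  d2:9  d3:9  d4:4  d5:7  d6:7  d7:3  d8:3  d9:0  d10:0  d11:0.
Shift O→5, J→9.
Schedule K@1, M@1, O@5, J@9, N@5, L@1: d1:6  d2:6  d3:6  d4:4  d5:6  d6:6  d7:6  d8:3  d9:4  d10:4  d11:0 — peak 6.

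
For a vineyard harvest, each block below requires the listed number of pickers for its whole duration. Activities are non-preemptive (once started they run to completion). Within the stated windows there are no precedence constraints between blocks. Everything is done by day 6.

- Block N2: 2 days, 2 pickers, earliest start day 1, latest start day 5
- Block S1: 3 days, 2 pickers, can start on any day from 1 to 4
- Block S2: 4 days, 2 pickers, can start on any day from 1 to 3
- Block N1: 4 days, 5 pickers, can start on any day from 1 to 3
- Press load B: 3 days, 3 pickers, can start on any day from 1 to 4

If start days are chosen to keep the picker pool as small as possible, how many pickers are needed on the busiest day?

Early-start (Block N2@1, Block S1@1, Block S2@1, Block N1@1, Press load B@1) gives peak 14: d1:14  d2:14  d3:12  d4:7  d5:0  d6:0.
Shift Block N1→3, Press load B→4.
Schedule Block N2@1, Block S1@1, Block S2@1, Block N1@3, Press load B@4: d1:6  d2:6  d3:9  d4:10  d5:8  d6:8 — peak 10.

10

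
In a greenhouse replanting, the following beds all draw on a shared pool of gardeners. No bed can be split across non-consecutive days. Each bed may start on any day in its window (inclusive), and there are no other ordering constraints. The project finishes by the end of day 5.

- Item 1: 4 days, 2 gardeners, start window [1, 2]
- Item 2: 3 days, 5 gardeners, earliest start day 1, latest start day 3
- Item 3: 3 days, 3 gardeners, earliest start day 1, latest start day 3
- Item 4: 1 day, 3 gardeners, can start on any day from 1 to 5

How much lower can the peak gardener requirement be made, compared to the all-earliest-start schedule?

3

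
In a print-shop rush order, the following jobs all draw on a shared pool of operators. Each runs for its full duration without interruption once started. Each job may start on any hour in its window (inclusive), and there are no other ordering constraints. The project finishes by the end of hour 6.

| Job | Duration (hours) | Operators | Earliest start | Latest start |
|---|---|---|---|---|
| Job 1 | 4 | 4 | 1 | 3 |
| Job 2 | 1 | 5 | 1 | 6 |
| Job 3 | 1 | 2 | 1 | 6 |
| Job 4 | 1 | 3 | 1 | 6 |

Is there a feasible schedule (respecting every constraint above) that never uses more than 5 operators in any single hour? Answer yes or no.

Schedule Job 1@1, Job 2@5, Job 3@6, Job 4@6: h1:4  h2:4  h3:4  h4:4  h5:5  h6:5 — peak 5 ≤ 5.

yes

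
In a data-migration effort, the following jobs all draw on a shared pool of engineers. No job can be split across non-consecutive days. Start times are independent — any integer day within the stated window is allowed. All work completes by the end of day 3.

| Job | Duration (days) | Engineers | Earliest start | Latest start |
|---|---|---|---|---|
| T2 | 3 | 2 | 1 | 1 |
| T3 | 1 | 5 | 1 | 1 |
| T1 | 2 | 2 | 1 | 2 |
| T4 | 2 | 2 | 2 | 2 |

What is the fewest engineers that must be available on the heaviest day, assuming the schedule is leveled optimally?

Early-start (T2@1, T3@1, T1@1, T4@2) gives peak 9: d1:9  d2:6  d3:4.
Shift T1→2.
Schedule T2@1, T3@1, T1@2, T4@2: d1:7  d2:6  d3:6 — peak 7.
Total engineer-days = 19 over 3 days ⇒ peak ≥ ⌈19/3⌉ = 7, so 7 is optimal.

7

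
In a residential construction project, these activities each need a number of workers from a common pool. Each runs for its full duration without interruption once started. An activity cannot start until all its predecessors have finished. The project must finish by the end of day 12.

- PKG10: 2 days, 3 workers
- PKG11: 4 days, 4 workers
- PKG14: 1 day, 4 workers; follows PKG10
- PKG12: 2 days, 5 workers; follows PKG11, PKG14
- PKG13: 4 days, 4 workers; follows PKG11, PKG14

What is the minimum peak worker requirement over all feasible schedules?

7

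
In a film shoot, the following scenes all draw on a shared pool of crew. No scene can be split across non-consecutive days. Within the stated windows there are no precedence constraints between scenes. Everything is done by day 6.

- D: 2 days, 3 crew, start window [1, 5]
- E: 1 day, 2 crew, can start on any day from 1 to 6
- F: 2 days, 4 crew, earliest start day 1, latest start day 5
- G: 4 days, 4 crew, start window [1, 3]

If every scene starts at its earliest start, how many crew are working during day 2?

11

At early start, day 2 has: D, F, G.
Demand: 3 + 4 + 4 = 11.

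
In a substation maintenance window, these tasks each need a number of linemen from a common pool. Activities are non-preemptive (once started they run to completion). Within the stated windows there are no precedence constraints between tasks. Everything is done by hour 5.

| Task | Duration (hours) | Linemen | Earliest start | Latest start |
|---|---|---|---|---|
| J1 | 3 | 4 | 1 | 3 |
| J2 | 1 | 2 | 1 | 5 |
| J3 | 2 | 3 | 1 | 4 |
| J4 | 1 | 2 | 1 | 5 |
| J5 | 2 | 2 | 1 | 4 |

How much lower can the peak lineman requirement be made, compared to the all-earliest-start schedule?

7

Early-start peak: h1:13  h2:9  h3:4  h4:0  h5:0 ⇒ 13.
Leveled (J1@1, J2@1, J3@4, J4@2, J5@3): h1:6  h2:6  h3:6  h4:5  h5:3 ⇒ 6.
Reduction 13 − 6 = 7.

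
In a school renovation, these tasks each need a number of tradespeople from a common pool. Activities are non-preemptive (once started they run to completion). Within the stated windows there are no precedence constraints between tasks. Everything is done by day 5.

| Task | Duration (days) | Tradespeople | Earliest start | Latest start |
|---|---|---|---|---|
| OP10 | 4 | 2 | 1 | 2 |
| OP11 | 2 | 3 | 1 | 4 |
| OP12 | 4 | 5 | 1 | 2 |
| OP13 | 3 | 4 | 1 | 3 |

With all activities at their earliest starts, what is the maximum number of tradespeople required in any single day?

14

Early-start schedule: OP10@1, OP11@1, OP12@1, OP13@1.
Load per day: day 1: 14, day 2: 14, day 3: 11, day 4: 7, day 5: 0.
Peak is 14.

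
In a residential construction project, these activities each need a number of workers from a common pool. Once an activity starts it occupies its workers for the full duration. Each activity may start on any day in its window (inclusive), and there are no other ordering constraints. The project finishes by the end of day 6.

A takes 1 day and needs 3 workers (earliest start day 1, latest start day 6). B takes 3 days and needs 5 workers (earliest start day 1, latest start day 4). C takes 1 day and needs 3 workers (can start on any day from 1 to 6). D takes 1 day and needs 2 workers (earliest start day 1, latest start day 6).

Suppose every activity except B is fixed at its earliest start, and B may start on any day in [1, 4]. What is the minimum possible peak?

B@1: d1:13  d2:5  d3:5  d4:0  d5:0  d6:0 → peak 13
B@2: d1:8  d2:5  d3:5  d4:5  d5:0  d6:0 → peak 8
B@3: d1:8  d2:0  d3:5  d4:5  d5:5  d6:0 → peak 8
B@4: d1:8  d2:0  d3:0  d4:5  d5:5  d6:5 → peak 8
Best is B@2, peak 8.

8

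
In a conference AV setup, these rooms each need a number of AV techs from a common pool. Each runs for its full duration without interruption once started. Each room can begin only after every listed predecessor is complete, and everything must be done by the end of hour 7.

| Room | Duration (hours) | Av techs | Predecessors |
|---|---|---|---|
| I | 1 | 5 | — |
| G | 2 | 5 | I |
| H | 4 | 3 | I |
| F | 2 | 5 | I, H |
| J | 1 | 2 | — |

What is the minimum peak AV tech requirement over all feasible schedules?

Schedule I@1, G@2, H@2, F@6, J@1: h1:7  h2:8  h3:8  h4:3  h5:3  h6:5  h7:5 — peak 8.

8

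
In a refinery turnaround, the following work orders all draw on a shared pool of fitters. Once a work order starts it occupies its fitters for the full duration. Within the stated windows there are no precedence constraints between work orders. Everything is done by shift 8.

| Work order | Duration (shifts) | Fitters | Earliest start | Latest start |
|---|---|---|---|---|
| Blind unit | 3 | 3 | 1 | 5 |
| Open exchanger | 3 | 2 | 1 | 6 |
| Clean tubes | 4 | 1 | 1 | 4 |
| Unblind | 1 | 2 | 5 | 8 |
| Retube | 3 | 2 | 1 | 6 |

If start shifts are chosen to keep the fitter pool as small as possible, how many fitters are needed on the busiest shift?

Early-start (Blind unit@1, Open exchanger@1, Clean tubes@1, Unblind@5, Retube@1) gives peak 8: s1:8  s2:8  s3:8  s4:1  s5:2  s6:0  s7:0  s8:0.
Shift Open exchanger→4, Retube→6.
Schedule Blind unit@1, Open exchanger@4, Clean tubes@1, Unblind@5, Retube@6: s1:4  s2:4  s3:4  s4:3  s5:4  s6:4  s7:2  s8:2 — peak 4.
Total fitter-shifts = 27 over 8 shifts ⇒ peak ≥ ⌈27/8⌉ = 4, so 4 is optimal.

4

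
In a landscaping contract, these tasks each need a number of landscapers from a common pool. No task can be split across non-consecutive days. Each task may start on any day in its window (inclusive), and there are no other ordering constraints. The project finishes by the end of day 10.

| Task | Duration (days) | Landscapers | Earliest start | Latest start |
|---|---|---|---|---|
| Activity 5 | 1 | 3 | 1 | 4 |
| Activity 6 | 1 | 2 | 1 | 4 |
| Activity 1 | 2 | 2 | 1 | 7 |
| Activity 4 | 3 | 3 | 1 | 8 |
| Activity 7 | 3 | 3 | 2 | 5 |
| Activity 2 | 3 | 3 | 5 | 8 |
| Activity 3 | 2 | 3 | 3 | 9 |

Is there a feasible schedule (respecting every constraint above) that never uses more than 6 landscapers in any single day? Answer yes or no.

yes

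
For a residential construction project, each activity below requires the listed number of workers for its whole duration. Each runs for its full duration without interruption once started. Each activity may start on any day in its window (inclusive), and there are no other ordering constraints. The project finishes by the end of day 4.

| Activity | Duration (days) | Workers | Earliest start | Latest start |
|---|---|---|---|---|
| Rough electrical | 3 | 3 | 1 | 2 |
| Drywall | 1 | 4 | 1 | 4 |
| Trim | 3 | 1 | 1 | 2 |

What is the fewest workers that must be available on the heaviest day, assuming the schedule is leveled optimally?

Early-start (Rough electrical@1, Drywall@1, Trim@1) gives peak 8: d1:8  d2:4  d3:4  d4:0.
Shift Drywall→4.
Schedule Rough electrical@1, Drywall@4, Trim@1: d1:4  d2:4  d3:4  d4:4 — peak 4.
Total worker-days = 16 over 4 days ⇒ peak ≥ ⌈16/4⌉ = 4, so 4 is optimal.

4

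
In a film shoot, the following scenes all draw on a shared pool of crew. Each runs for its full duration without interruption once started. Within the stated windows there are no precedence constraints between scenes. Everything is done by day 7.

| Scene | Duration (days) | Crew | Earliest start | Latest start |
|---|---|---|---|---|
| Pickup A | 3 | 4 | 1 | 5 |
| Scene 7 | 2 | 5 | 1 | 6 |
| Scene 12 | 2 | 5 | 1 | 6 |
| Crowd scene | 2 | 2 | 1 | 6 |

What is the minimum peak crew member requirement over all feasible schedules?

Early-start (Pickup A@1, Scene 7@1, Scene 12@1, Crowd scene@1) gives peak 16: d1:16  d2:16  d3:4  d4:0  d5:0  d6:0  d7:0.
Shift Scene 7→4, Scene 12→6.
Schedule Pickup A@1, Scene 7@4, Scene 12@6, Crowd scene@1: d1:6  d2:6  d3:4  d4:5  d5:5  d6:5  d7:5 — peak 6.
Total crew member-days = 36 over 7 days ⇒ peak ≥ ⌈36/7⌉ = 6, so 6 is optimal.

6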